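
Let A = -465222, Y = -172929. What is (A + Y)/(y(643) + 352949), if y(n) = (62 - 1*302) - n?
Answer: -638151/352066 ≈ -1.8126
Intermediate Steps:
y(n) = -240 - n (y(n) = (62 - 302) - n = -240 - n)
(A + Y)/(y(643) + 352949) = (-465222 - 172929)/((-240 - 1*643) + 352949) = -638151/((-240 - 643) + 352949) = -638151/(-883 + 352949) = -638151/352066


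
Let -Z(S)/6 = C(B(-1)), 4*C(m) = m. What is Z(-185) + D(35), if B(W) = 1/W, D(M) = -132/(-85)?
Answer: 519/170 ≈ 3.0529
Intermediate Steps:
D(M) = 132/85 (D(M) = -132*(-1/85) = 132/85)
C(m) = m/4
Z(S) = 3/2 (Z(S) = -3/(2*(-1)) = -3*(-1)/2 = -6*(-¼) = 3/2)
Z(-185) + D(35) = 3/2 + 132/85 = 519/170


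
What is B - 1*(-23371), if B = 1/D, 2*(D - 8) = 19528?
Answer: 228381413/9772 ≈ 23371.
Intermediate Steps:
D = 9772 (D = 8 + (1/2)*19528 = 8 + 9764 = 9772)
B = 1/9772 ≈ 0.00010233
B - 1*(-23371) = 1/9772 - 1*(-23371) = 1/9772 + 23371 = 228381413/9772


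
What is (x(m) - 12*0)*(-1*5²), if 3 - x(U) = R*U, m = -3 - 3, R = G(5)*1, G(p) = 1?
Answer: -225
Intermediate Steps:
R = 1 (R = 1*1 = 1)
m = -6
x(U) = 3 - U
(x(m) - 12*0)*(-1*5²) = ((3 - 1*(-6)) - 12*0)*(-1*5²) = ((3 + 6) + 0)*(-1*25) = (9 + 0)*(-25) = 9*(-25) = -225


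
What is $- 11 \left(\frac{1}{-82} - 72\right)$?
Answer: $\frac{64955}{82} \approx 792.13$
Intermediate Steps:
$- 11 \left(\frac{1}{-82} - 72\right) = - 11 \left(- \frac{1}{82} - 72\right) = \left(-11\right) \left(- \frac{5905}{82}\right) = \frac{64955}{82}$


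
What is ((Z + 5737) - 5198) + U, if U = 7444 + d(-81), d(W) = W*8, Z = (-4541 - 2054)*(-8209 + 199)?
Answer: 52833285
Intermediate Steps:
Z = 52825950 (Z = -6595*(-8010) = 52825950)
d(W) = 8*W
U = 6796 (U = 7444 + 8*(-81) = 7444 - 648 = 6796)
((Z + 5737) - 5198) + U = ((52825950 + 5737) - 5198) + 6796 = (52831687 - 5198) + 6796 = 52826489 + 6796 = 52833285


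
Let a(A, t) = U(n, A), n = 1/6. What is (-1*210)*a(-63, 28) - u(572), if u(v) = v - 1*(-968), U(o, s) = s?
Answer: 11690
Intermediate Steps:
n = 1/6 ≈ 0.16667
a(A, t) = A
u(v) = 968 + v (u(v) = v + 968 = 968 + v)
(-1*210)*a(-63, 28) - u(572) = -1*210*(-63) - (968 + 572) = -210*(-63) - 1*1540 = 13230 - 1540 = 11690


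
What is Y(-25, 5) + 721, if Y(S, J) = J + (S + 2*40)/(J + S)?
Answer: 2893/4 ≈ 723.25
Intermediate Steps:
Y(S, J) = J + (80 + S)/(J + S) (Y(S, J) = J + (S + 80)/(J + S) = J + (80 + S)/(J + S))
Y(-25, 5) + 721 = (80 - 25 + 5² + 5*(-25))/(5 - 25) + 721 = (80 - 25 + 25 - 125)/(-20) + 721 = -1/20*(-45) + 721 = 9/4 + 721 = 2893/4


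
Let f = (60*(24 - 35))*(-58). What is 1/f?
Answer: 1/38280 ≈ 2.6123e-5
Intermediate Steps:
f = 38280 (f = (60*(-11))*(-58) = -660*(-58) = 38280)
1/f = 1/38280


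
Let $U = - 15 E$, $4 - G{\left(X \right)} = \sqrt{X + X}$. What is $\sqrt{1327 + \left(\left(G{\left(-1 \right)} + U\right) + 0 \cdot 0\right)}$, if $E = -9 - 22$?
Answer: $\sqrt{1796 - i \sqrt{2}} \approx 42.379 - 0.0167 i$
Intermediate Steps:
$G{\left(X \right)} = 4 - \sqrt{2} \sqrt{X}$ ($G{\left(X \right)} = 4 - \sqrt{X + X} = 4 - \sqrt{2 X} = 4 - \sqrt{2} \sqrt{X}$)
$E = -31$
$U = 465$ ($U = \left(-15\right) \left(-31\right) = 465$)
$\sqrt{1327 + \left(\left(G{\left(-1 \right)} + U\right) + 0 \cdot 0\right)} = \sqrt{1327 + \left(\left(\left(4 - \sqrt{2} \sqrt{-1}\right) + 465\right) + 0 \cdot 0\right)} = \sqrt{1327 + \left(\left(\left(4 - \sqrt{2} i\right) + 465\right) + 0\right)} = \sqrt{1327 + \left(\left(\left(4 - i \sqrt{2}\right) + 465\right) + 0\right)} = \sqrt{1327 + \left(\left(469 - i \sqrt{2}\right) + 0\right)} = \sqrt{1327 + \left(469 - i \sqrt{2}\right)} = \sqrt{1796 - i \sqrt{2}}$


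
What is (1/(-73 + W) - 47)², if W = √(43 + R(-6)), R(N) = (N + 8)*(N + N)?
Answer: 15580406867/7049025 + 249643*√19/14098050 ≈ 2210.4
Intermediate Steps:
R(N) = 2*N*(8 + N) (R(N) = (8 + N)*(2*N) = 2*N*(8 + N))
W = √19 (W = √(43 + 2*(-6)*(8 - 6)) = √(43 + 2*(-6)*2) = √(43 - 24) = √19 ≈ 4.3589)
(1/(-73 + W) - 47)² = (1/(-73 + √19) - 47)² = (-47 + 1/(-73 + √19))²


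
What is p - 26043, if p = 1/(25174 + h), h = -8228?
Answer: -441324677/16946 ≈ -26043.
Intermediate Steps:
p = 1/16946 (p = 1/(25174 - 8228) = 1/16946 ≈ 5.9011e-5)
p - 26043 = 1/16946 - 26043 = -441324677/16946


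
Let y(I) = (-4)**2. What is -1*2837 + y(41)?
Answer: -2821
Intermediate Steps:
y(I) = 16
-1*2837 + y(41) = -1*2837 + 16 = -2837 + 16 = -2821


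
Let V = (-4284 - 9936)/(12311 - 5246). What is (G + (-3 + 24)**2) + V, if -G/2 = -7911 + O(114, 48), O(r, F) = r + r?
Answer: 2481383/157 ≈ 15805.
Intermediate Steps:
O(r, F) = 2*r
V = -316/157 (V = -14220/7065 = -14220*1/7065 = -316/157 ≈ -2.0127)
G = 15366 (G = -2*(-7911 + 2*114) = -2*(-7911 + 228) = -2*(-7683) = 15366)
(G + (-3 + 24)**2) + V = (15366 + (-3 + 24)**2) - 316/157 = (15366 + 21**2) - 316/157 = (15366 + 441) - 316/157 = 15807 - 316/157 = 2481383/157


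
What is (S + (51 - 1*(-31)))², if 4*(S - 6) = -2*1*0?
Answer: 7744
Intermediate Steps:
S = 6 (S = 6 + (-2*1*0)/4 = 6 + (-2*0)/4 = 6 + (¼)*0 = 6 + 0 = 6)
(S + (51 - 1*(-31)))² = (6 + (51 - 1*(-31)))² = (6 + (51 + 31))² = (6 + 82)² = 88² = 7744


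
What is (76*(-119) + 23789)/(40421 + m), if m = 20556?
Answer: 14745/60977 ≈ 0.24181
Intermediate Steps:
(76*(-119) + 23789)/(40421 + m) = (76*(-119) + 23789)/(40421 + 20556) = (-9044 + 23789)/60977 = 14745*(1/60977) = 14745/60977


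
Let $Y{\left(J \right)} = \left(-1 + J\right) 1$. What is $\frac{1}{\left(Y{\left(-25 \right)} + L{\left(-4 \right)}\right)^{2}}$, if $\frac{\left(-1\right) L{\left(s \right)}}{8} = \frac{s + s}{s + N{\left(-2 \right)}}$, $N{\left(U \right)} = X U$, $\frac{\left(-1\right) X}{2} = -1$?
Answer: $\frac{1}{1156} \approx 0.00086505$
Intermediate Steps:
$X = 2$ ($X = \left(-2\right) \left(-1\right) = 2$)
$N{\left(U \right)} = 2 U$
$L{\left(s \right)} = - \frac{16 s}{-4 + s}$ ($L{\left(s \right)} = - 8 \frac{s + s}{s + 2 \left(-2\right)} = - 8 \frac{2 s}{s - 4} = - 8 \frac{2 s}{-4 + s} = - \frac{16 s}{-4 + s}$)
$Y{\left(J \right)} = -1 + J$
$\frac{1}{\left(Y{\left(-25 \right)} + L{\left(-4 \right)}\right)^{2}} = \frac{1}{\left(\left(-1 - 25\right) - - \frac{64}{-4 - 4}\right)^{2}} = \frac{1}{\left(-26 - - \frac{64}{-8}\right)^{2}} = \frac{1}{\left(-26 - \left(-64\right) \left(- \frac{1}{8}\right)\right)^{2}} = \frac{1}{\left(-26 - 8\right)^{2}} = \frac{1}{\left(-34\right)^{2}} = \frac{1}{1156}$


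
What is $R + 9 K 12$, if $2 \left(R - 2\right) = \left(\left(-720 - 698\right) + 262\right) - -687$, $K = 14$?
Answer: $\frac{2559}{2} \approx 1279.5$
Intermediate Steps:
$R = - \frac{465}{2}$ ($R = 2 + \frac{\left(\left(-720 - 698\right) + 262\right) - -687}{2} = 2 + \frac{\left(-1418 + 262\right) + 687}{2} = 2 + \frac{-1156 + 687}{2} = 2 + \frac{1}{2} \left(-469\right) = 2 - \frac{469}{2} = - \frac{465}{2} \approx -232.5$)
$R + 9 K 12 = - \frac{465}{2} + 9 \cdot 14 \cdot 12 = - \frac{465}{2} + 126 \cdot 12 = - \frac{465}{2} + 1512 = \frac{2559}{2}$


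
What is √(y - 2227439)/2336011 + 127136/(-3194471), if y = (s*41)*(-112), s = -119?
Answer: -127136/3194471 + I*√1680991/2336011 ≈ -0.039799 + 0.00055502*I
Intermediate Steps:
y = 546448 (y = -119*41*(-112) = -4879*(-112) = 546448)
√(y - 2227439)/2336011 + 127136/(-3194471) = √(546448 - 2227439)/2336011 + 127136/(-3194471) = √(-1680991)*(1/2336011) + 127136*(-1/3194471) = (I*√1680991)*(1/2336011) - 127136/3194471 = I*√1680991/2336011 - 127136/3194471 = -127136/3194471 + I*√1680991/2336011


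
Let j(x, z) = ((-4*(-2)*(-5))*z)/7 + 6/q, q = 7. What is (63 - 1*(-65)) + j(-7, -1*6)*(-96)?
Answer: -22720/7 ≈ -3245.7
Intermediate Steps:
j(x, z) = 6/7 - 40*z/7 (j(x, z) = ((-4*(-2)*(-5))*z)/7 + 6/7 = ((8*(-5))*z)*(1/7) + 6*(1/7) = -40*z*(1/7) + 6/7 = -40*z/7 + 6/7 = 6/7 - 40*z/7)
(63 - 1*(-65)) + j(-7, -1*6)*(-96) = (63 - 1*(-65)) + (6/7 - (-40)*6/7)*(-96) = (63 + 65) + (6/7 - 40/7*(-6))*(-96) = 128 + (6/7 + 240/7)*(-96) = 128 + (246/7)*(-96) = 128 - 23616/7 = -22720/7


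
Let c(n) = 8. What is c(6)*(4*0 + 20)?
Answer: 160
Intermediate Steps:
c(6)*(4*0 + 20) = 8*(4*0 + 20) = 8*(0 + 20) = 8*20 = 160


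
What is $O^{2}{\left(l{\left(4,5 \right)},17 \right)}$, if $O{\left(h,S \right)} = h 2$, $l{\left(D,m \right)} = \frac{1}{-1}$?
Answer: $4$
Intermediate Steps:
$l{\left(D,m \right)} = -1$
$O{\left(h,S \right)} = 2 h$
$O^{2}{\left(l{\left(4,5 \right)},17 \right)} = \left(2 \left(-1\right)\right)^{2} = \left(-2\right)^{2} = 4$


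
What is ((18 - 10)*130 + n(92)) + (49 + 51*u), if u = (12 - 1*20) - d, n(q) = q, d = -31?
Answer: 2354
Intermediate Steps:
u = 23 (u = (12 - 1*20) - 1*(-31) = (12 - 20) + 31 = -8 + 31 = 23)
((18 - 10)*130 + n(92)) + (49 + 51*u) = ((18 - 10)*130 + 92) + (49 + 51*23) = (8*130 + 92) + (49 + 1173) = (1040 + 92) + 1222 = 1132 + 1222 = 2354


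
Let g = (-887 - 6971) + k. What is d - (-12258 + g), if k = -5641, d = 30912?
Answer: 56669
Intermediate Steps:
g = -13499 (g = (-887 - 6971) - 5641 = -7858 - 5641 = -13499)
d - (-12258 + g) = 30912 - (-12258 - 13499) = 30912 - 1*(-25757) = 30912 + 25757 = 56669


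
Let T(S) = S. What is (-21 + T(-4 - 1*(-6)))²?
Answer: 361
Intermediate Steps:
(-21 + T(-4 - 1*(-6)))² = (-21 + (-4 - 1*(-6)))² = (-21 + (-4 + 6))² = (-21 + 2)² = (-19)² = 361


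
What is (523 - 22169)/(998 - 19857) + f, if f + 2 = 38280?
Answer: 721906448/18859 ≈ 38279.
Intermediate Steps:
f = 38278 (f = -2 + 38280 = 38278)
(523 - 22169)/(998 - 19857) + f = (523 - 22169)/(998 - 19857) + 38278 = -21646/(-18859) + 38278 = -21646*(-1/18859) + 38278 = 21646/18859 + 38278 = 721906448/18859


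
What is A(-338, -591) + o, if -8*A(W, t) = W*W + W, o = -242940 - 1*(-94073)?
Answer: -652421/4 ≈ -1.6311e+5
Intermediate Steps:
o = -148867 (o = -242940 + 94073 = -148867)
A(W, t) = -W/8 - W²/8 (A(W, t) = -(W*W + W)/8 = -(W² + W)/8 = -(W + W²)/8 = -W/8 - W²/8)
A(-338, -591) + o = -⅛*(-338)*(1 - 338) - 148867 = -⅛*(-338)*(-337) - 148867 = -56953/4 - 148867 = -652421/4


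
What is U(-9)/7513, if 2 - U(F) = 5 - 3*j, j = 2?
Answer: 3/7513 ≈ 0.00039931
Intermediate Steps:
U(F) = 3 (U(F) = 2 - (5 - 3*2) = 2 - (5 - 6) = 2 - 1*(-1) = 2 + 1 = 3)
U(-9)/7513 = 3/7513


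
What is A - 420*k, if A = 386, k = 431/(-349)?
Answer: 315734/349 ≈ 904.68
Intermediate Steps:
k = -431/349 (k = 431*(-1/349) = -431/349 ≈ -1.2350)
A - 420*k = 386 - 420*(-431/349) = 386 + 181020/349 = 315734/349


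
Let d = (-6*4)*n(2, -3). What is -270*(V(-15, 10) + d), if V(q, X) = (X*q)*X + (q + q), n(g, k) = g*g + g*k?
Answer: 400140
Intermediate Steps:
n(g, k) = g² + g*k
d = 48 (d = (-6*4)*(2*(2 - 3)) = -48*(-1) = -24*(-2) = 48)
V(q, X) = 2*q + q*X² (V(q, X) = q*X² + 2*q = 2*q + q*X²)
-270*(V(-15, 10) + d) = -270*(-15*(2 + 10²) + 48) = -270*(-15*(2 + 100) + 48) = -270*(-15*102 + 48) = -270*(-1530 + 48) = -270*(-1482) = 400140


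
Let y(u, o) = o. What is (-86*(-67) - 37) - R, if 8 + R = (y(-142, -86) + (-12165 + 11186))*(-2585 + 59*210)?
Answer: 10448058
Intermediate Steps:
R = -10442333 (R = -8 + (-86 + (-12165 + 11186))*(-2585 + 59*210) = -8 + (-86 - 979)*(-2585 + 12390) = -8 - 1065*9805 = -8 - 10442325 = -10442333)
(-86*(-67) - 37) - R = (-86*(-67) - 37) - 1*(-10442333) = (5762 - 37) + 10442333 = 5725 + 10442333 = 10448058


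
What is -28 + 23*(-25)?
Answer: -603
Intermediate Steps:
-28 + 23*(-25) = -28 - 575 = -603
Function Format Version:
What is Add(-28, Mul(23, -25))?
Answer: -603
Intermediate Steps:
Add(-28, Mul(23, -25)) = Add(-28, -575) = -603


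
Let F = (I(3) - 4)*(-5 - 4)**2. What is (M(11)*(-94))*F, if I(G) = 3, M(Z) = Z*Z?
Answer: 921294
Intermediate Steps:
M(Z) = Z**2
F = -81 (F = (3 - 4)*(-5 - 4)**2 = -1*(-9)**2 = -1*81 = -81)
(M(11)*(-94))*F = (11**2*(-94))*(-81) = (121*(-94))*(-81) = -11374*(-81) = 921294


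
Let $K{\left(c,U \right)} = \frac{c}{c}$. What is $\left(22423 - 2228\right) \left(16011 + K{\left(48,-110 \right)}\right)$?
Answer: $323362340$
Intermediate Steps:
$K{\left(c,U \right)} = 1$
$\left(22423 - 2228\right) \left(16011 + K{\left(48,-110 \right)}\right) = \left(22423 - 2228\right) \left(16011 + 1\right) = 20195 \cdot 16012 = 323362340$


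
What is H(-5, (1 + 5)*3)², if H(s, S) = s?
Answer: 25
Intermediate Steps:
H(-5, (1 + 5)*3)² = (-5)² = 25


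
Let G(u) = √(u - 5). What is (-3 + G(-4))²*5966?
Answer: -107388*I ≈ -1.0739e+5*I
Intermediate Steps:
G(u) = √(-5 + u)
(-3 + G(-4))²*5966 = (-3 + √(-5 - 4))²*5966 = (-3 + √(-9))²*5966 = (-3 + 3*I)²*5966 = 5966*(-3 + 3*I)²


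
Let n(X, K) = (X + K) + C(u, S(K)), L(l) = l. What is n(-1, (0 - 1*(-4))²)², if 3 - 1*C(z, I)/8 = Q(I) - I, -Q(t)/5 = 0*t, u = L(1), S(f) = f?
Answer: 27889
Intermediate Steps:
u = 1
Q(t) = 0 (Q(t) = -0*t = -5*0 = 0)
C(z, I) = 24 + 8*I (C(z, I) = 24 - 8*(0 - I) = 24 - (-8)*I = 24 + 8*I)
n(X, K) = 24 + X + 9*K (n(X, K) = (X + K) + (24 + 8*K) = (K + X) + (24 + 8*K) = 24 + X + 9*K)
n(-1, (0 - 1*(-4))²)² = (24 - 1 + 9*(0 - 1*(-4))²)² = (24 - 1 + 9*(0 + 4)²)² = (24 - 1 + 9*4²)² = (24 - 1 + 9*16)² = (24 - 1 + 144)² = 167² = 27889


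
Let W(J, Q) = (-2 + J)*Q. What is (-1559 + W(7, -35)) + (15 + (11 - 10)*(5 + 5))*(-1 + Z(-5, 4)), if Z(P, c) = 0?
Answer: -1759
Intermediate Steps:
W(J, Q) = Q*(-2 + J)
(-1559 + W(7, -35)) + (15 + (11 - 10)*(5 + 5))*(-1 + Z(-5, 4)) = (-1559 - 35*(-2 + 7)) + (15 + (11 - 10)*(5 + 5))*(-1 + 0) = (-1559 - 35*5) + (15 + 1*10)*(-1) = (-1559 - 175) + (15 + 10)*(-1) = -1734 + 25*(-1) = -1734 - 25 = -1759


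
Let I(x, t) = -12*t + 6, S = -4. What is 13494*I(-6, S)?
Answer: 728676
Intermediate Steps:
I(x, t) = 6 - 12*t
13494*I(-6, S) = 13494*(6 - 12*(-4)) = 13494*(6 + 48) = 13494*54 = 728676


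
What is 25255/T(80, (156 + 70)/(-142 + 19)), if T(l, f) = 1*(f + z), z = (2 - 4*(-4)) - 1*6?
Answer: 621273/250 ≈ 2485.1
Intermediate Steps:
z = 12 (z = (2 + 16) - 6 = 18 - 6 = 12)
T(l, f) = 12 + f (T(l, f) = 1*(f + 12) = 1*(12 + f) = 12 + f)
25255/T(80, (156 + 70)/(-142 + 19)) = 25255/(12 + (156 + 70)/(-142 + 19)) = 25255/(12 + 226/(-123)) = 25255/(12 + 226*(-1/123)) = 25255/(12 - 226/123) = 25255/(1250/123) = 25255*(123/1250) = 621273/250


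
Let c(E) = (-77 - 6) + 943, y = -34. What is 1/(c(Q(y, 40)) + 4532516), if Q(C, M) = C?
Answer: 1/4533376 ≈ 2.2059e-7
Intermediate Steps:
c(E) = 860 (c(E) = -83 + 943 = 860)
1/(c(Q(y, 40)) + 4532516) = 1/(860 + 4532516) = 1/4533376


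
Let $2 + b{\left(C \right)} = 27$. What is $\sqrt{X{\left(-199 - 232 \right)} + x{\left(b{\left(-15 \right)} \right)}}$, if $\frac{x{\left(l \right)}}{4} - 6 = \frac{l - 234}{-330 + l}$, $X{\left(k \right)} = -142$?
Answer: $\frac{9 i \sqrt{132370}}{305} \approx 10.736 i$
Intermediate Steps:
$b{\left(C \right)} = 25$ ($b{\left(C \right)} = -2 + 27 = 25$)
$x{\left(l \right)} = 24 + \frac{4 \left(-234 + l\right)}{-330 + l}$ ($x{\left(l \right)} = 24 + 4 \frac{l - 234}{-330 + l} = 24 + 4 \frac{-234 + l}{-330 + l} = 24 + \frac{4 \left(-234 + l\right)}{-330 + l}$)
$\sqrt{X{\left(-199 - 232 \right)} + x{\left(b{\left(-15 \right)} \right)}} = \sqrt{-142 + \frac{4 \left(-2214 + 7 \cdot 25\right)}{-330 + 25}} = \sqrt{-142 + \frac{4 \left(-2214 + 175\right)}{-305}} = \sqrt{-142 + 4 \left(- \frac{1}{305}\right) \left(-2039\right)} = \sqrt{-142 + \frac{8156}{305}} = \sqrt{- \frac{35154}{305}} = \frac{9 i \sqrt{132370}}{305}$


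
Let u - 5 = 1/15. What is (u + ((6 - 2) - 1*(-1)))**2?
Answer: 22801/225 ≈ 101.34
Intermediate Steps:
u = 76/15 (u = 5 + 1/15 = 76/15 ≈ 5.0667)
(u + ((6 - 2) - 1*(-1)))**2 = (76/15 + ((6 - 2) - 1*(-1)))**2 = (76/15 + (4 + 1))**2 = (76/15 + 5)**2 = (151/15)**2 = 22801/225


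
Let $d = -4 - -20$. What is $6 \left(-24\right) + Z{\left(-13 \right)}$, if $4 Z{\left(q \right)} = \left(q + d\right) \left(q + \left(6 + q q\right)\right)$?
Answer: $- \frac{45}{2} \approx -22.5$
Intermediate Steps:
$d = 16$ ($d = -4 + 20 = 16$)
$Z{\left(q \right)} = \frac{\left(16 + q\right) \left(6 + q + q^{2}\right)}{4}$ ($Z{\left(q \right)} = \frac{\left(q + 16\right) \left(q + \left(6 + q q\right)\right)}{4} = \frac{\left(16 + q\right) \left(q + \left(6 + q^{2}\right)\right)}{4} = \frac{\left(16 + q\right) \left(6 + q + q^{2}\right)}{4}$)
$6 \left(-24\right) + Z{\left(-13 \right)} = 6 \left(-24\right) + \left(24 + \frac{\left(-13\right)^{3}}{4} + \frac{11}{2} \left(-13\right) + \frac{17 \left(-13\right)^{2}}{4}\right) = -144 + \left(24 + \frac{1}{4} \left(-2197\right) - \frac{143}{2} + \frac{17}{4} \cdot 169\right) = -144 + \left(24 - \frac{2197}{4} - \frac{143}{2} + \frac{2873}{4}\right) = -144 + \frac{243}{2} = - \frac{45}{2}$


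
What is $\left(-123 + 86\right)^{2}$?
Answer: $1369$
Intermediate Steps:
$\left(-123 + 86\right)^{2} = \left(-37\right)^{2} = 1369$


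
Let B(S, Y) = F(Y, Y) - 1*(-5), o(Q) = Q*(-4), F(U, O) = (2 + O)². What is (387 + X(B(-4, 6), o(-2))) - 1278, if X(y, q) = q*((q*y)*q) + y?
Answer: 34506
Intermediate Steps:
o(Q) = -4*Q
B(S, Y) = 5 + (2 + Y)² (B(S, Y) = (2 + Y)² - 1*(-5) = (2 + Y)² + 5 = 5 + (2 + Y)²)
X(y, q) = y + y*q³ (X(y, q) = q*(y*q²) + y = y*q³ + y = y + y*q³)
(387 + X(B(-4, 6), o(-2))) - 1278 = (387 + (5 + (2 + 6)²)*(1 + (-4*(-2))³)) - 1278 = (387 + (5 + 8²)*(1 + 8³)) - 1278 = (387 + (5 + 64)*(1 + 512)) - 1278 = (387 + 69*513) - 1278 = (387 + 35397) - 1278 = 35784 - 1278 = 34506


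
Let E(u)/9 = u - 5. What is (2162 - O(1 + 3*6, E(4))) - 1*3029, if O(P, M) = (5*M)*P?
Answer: -12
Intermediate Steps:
E(u) = -45 + 9*u (E(u) = 9*(u - 5) = 9*(-5 + u) = -45 + 9*u)
O(P, M) = 5*M*P
(2162 - O(1 + 3*6, E(4))) - 1*3029 = (2162 - 5*(-45 + 9*4)*(1 + 3*6)) - 1*3029 = (2162 - 5*(-45 + 36)*(1 + 18)) - 3029 = (2162 - 5*(-9)*19) - 3029 = (2162 - 1*(-855)) - 3029 = (2162 + 855) - 3029 = 3017 - 3029 = -12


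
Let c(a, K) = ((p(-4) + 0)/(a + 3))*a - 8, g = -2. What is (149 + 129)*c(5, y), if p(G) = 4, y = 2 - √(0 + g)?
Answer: -1529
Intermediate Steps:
y = 2 - I*√2 (y = 2 - √(0 - 2) = 2 - √(-2) = 2 - I*√2 ≈ 2.0 - 1.4142*I)
c(a, K) = -8 + 4*a/(3 + a) (c(a, K) = ((4 + 0)/(a + 3))*a - 8 = (4/(3 + a))*a - 8 = 4*a/(3 + a) - 8 = -8 + 4*a/(3 + a))
(149 + 129)*c(5, y) = (149 + 129)*(4*(-6 - 1*5)/(3 + 5)) = 278*(4*(-6 - 5)/8) = 278*(4*(⅛)*(-11)) = 278*(-11/2) = -1529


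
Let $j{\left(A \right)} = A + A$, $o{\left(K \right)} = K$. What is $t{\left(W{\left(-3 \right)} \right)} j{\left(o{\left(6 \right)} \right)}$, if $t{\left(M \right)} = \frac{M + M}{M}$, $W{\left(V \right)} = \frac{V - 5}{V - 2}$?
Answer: $24$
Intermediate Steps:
$W{\left(V \right)} = \frac{-5 + V}{-2 + V}$
$t{\left(M \right)} = 2$ ($t{\left(M \right)} = \frac{2 M}{M} = 2$)
$j{\left(A \right)} = 2 A$
$t{\left(W{\left(-3 \right)} \right)} j{\left(o{\left(6 \right)} \right)} = 2 \cdot 2 \cdot 6 = 2 \cdot 12 = 24$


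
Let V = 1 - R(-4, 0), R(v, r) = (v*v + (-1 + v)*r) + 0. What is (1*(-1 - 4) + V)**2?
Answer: 400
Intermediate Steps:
R(v, r) = v**2 + r*(-1 + v) (R(v, r) = (v**2 + r*(-1 + v)) + 0 = v**2 + r*(-1 + v))
V = -15 (V = 1 - ((-4)**2 - 1*0 + 0*(-4)) = 1 - (16 + 0 + 0) = 1 - 1*16 = 1 - 16 = -15)
(1*(-1 - 4) + V)**2 = (1*(-1 - 4) - 15)**2 = (1*(-5) - 15)**2 = (-5 - 15)**2 = (-20)**2 = 400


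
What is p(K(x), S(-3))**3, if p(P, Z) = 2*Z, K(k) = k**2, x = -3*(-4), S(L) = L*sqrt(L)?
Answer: 648*I*sqrt(3) ≈ 1122.4*I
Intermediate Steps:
S(L) = L**(3/2)
x = 12
p(K(x), S(-3))**3 = (2*(-3)**(3/2))**3 = (2*(-3*I*sqrt(3)))**3 = (-6*I*sqrt(3))**3 = 648*I*sqrt(3)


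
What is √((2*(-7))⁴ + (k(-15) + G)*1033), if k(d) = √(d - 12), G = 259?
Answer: √(305963 + 3099*I*√3) ≈ 553.16 + 4.852*I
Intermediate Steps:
k(d) = √(-12 + d)
√((2*(-7))⁴ + (k(-15) + G)*1033) = √((2*(-7))⁴ + (√(-12 - 15) + 259)*1033) = √((-14)⁴ + (√(-27) + 259)*1033) = √(38416 + (3*I*√3 + 259)*1033) = √(38416 + (259 + 3*I*√3)*1033) = √(38416 + (267547 + 3099*I*√3)) = √(305963 + 3099*I*√3)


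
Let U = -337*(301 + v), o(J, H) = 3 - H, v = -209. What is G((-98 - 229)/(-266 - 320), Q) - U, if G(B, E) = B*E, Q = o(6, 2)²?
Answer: 18168671/586 ≈ 31005.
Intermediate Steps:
U = -31004 (U = -337*(301 - 209) = -337*92 = -31004)
Q = 1 (Q = (3 - 1*2)² = (3 - 2)² = 1² = 1)
G((-98 - 229)/(-266 - 320), Q) - U = ((-98 - 229)/(-266 - 320))*1 - 1*(-31004) = -327/(-586)*1 + 31004 = -327*(-1/586)*1 + 31004 = (327/586)*1 + 31004 = 327/586 + 31004 = 18168671/586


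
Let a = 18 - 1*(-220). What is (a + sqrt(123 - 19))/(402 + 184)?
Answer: 119/293 + sqrt(26)/293 ≈ 0.42355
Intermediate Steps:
a = 238 (a = 18 + 220 = 238)
(a + sqrt(123 - 19))/(402 + 184) = (238 + sqrt(123 - 19))/(402 + 184) = (238 + sqrt(104))/586 = (238 + 2*sqrt(26))*(1/586) = 119/293 + sqrt(26)/293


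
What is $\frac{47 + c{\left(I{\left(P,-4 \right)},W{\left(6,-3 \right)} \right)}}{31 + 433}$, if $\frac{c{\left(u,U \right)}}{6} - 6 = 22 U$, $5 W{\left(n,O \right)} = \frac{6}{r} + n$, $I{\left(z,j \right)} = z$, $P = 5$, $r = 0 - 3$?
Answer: $\frac{943}{2320} \approx 0.40647$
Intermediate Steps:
$r = -3$ ($r = 0 - 3 = -3$)
$W{\left(n,O \right)} = - \frac{2}{5} + \frac{n}{5}$ ($W{\left(n,O \right)} = \frac{\frac{6}{-3} + n}{5} = \frac{6 \left(- \frac{1}{3}\right) + n}{5} = \frac{-2 + n}{5} = - \frac{2}{5} + \frac{n}{5}$)
$c{\left(u,U \right)} = 36 + 132 U$ ($c{\left(u,U \right)} = 36 + 6 \cdot 22 U = 36 + 132 U$)
$\frac{47 + c{\left(I{\left(P,-4 \right)},W{\left(6,-3 \right)} \right)}}{31 + 433} = \frac{47 + \left(36 + 132 \left(- \frac{2}{5} + \frac{1}{5} \cdot 6\right)\right)}{31 + 433} = \frac{47 + \left(36 + 132 \left(- \frac{2}{5} + \frac{6}{5}\right)\right)}{464} = \left(47 + \left(36 + 132 \cdot \frac{4}{5}\right)\right) \frac{1}{464} = \left(47 + \left(36 + \frac{528}{5}\right)\right) \frac{1}{464} = \left(47 + \frac{708}{5}\right) \frac{1}{464} = \frac{943}{5} \cdot \frac{1}{464} = \frac{943}{2320}$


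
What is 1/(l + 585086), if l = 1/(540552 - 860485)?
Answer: 319933/187188319237 ≈ 1.7091e-6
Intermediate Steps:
l = -1/319933 (l = 1/(-319933) = -1/319933 ≈ -3.1257e-6)
1/(l + 585086) = 1/(-1/319933 + 585086) = 1/(187188319237/319933) = 319933/187188319237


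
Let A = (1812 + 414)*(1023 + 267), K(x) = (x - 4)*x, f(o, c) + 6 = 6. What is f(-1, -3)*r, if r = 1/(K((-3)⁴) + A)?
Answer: 0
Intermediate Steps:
f(o, c) = 0 (f(o, c) = -6 + 6 = 0)
K(x) = x*(-4 + x) (K(x) = (-4 + x)*x = x*(-4 + x))
A = 2871540 (A = 2226*1290 = 2871540)
r = 1/2877777 (r = 1/((-3)⁴*(-4 + (-3)⁴) + 2871540) = 1/(81*(-4 + 81) + 2871540) = 1/(81*77 + 2871540) = 1/(6237 + 2871540) = 1/2877777 ≈ 3.4749e-7)
f(-1, -3)*r = 0*(1/2877777) = 0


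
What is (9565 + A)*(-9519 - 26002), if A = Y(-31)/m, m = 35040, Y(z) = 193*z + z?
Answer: -5952459743153/17520 ≈ -3.3975e+8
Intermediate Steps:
Y(z) = 194*z
A = -3007/17520 (A = (194*(-31))/35040 = -6014*1/35040 = -3007/17520 ≈ -0.17163)
(9565 + A)*(-9519 - 26002) = (9565 - 3007/17520)*(-9519 - 26002) = (167575793/17520)*(-35521) = -5952459743153/17520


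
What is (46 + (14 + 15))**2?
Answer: 5625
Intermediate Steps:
(46 + (14 + 15))**2 = (46 + 29)**2 = 75**2 = 5625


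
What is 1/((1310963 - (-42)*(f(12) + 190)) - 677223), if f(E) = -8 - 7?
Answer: 1/641090 ≈ 1.5598e-6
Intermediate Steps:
f(E) = -15
1/((1310963 - (-42)*(f(12) + 190)) - 677223) = 1/((1310963 - (-42)*(-15 + 190)) - 677223) = 1/((1310963 - (-42)*175) - 677223) = 1/((1310963 - 1*(-7350)) - 677223) = 1/((1310963 + 7350) - 677223) = 1/(1318313 - 677223) = 1/641090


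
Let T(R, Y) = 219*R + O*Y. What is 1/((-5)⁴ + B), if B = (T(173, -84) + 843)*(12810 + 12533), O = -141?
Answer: 1/1281697507 ≈ 7.8022e-10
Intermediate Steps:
T(R, Y) = -141*Y + 219*R (T(R, Y) = 219*R - 141*Y = -141*Y + 219*R)
B = 1281696882 (B = ((-141*(-84) + 219*173) + 843)*(12810 + 12533) = ((11844 + 37887) + 843)*25343 = (49731 + 843)*25343 = 50574*25343 = 1281696882)
1/((-5)⁴ + B) = 1/((-5)⁴ + 1281696882) = 1/(625 + 1281696882) = 1/1281697507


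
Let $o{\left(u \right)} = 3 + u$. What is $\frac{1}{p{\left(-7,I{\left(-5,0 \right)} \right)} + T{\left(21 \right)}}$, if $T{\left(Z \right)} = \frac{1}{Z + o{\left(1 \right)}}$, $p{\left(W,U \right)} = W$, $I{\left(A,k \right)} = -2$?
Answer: $- \frac{25}{174} \approx -0.14368$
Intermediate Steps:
$T{\left(Z \right)} = \frac{1}{4 + Z}$ ($T{\left(Z \right)} = \frac{1}{Z + \left(3 + 1\right)} = \frac{1}{Z + 4} = \frac{1}{4 + Z}$)
$\frac{1}{p{\left(-7,I{\left(-5,0 \right)} \right)} + T{\left(21 \right)}} = \frac{1}{-7 + \frac{1}{4 + 21}} = \frac{1}{-7 + \frac{1}{25}} = \frac{1}{- \frac{174}{25}} = - \frac{25}{174}$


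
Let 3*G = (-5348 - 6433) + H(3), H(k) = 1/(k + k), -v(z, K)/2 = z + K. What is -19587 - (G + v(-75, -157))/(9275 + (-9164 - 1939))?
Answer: -644552981/32904 ≈ -19589.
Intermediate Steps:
v(z, K) = -2*K - 2*z (v(z, K) = -2*(z + K) = -2*(K + z) = -2*K - 2*z)
H(k) = 1/(2*k)
G = -70685/18 (G = ((-5348 - 6433) + (1/2)/3)/3 = (-11781 + (1/2)*(1/3))/3 = (-11781 + 1/6)/3 = (1/3)*(-70685/6) = -70685/18 ≈ -3926.9)
-19587 - (G + v(-75, -157))/(9275 + (-9164 - 1939)) = -19587 - (-70685/18 + (-2*(-157) - 2*(-75)))/(9275 + (-9164 - 1939)) = -19587 - (-70685/18 + (314 + 150))/(9275 - 11103) = -19587 - (-70685/18 + 464)/(-1828) = -19587 - (-62333)*(-1)/(18*1828) = -19587 - 1*62333/32904 = -19587 - 62333/32904 = -644552981/32904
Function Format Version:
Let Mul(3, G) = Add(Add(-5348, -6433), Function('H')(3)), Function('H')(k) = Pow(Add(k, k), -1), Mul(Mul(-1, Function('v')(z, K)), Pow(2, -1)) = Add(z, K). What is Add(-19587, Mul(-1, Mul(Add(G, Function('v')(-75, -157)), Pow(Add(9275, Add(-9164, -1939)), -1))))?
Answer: Rational(-644552981, 32904) ≈ -19589.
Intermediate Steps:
Function('v')(z, K) = Add(Mul(-2, K), Mul(-2, z)) (Function('v')(z, K) = Mul(-2, Add(z, K)) = Mul(-2, Add(K, z)) = Add(Mul(-2, K), Mul(-2, z)))
Function('H')(k) = Mul(Rational(1, 2), Pow(k, -1)) (Function('H')(k) = Pow(Mul(2, k), -1) = Mul(Rational(1, 2), Pow(k, -1)))
G = Rational(-70685, 18) (G = Mul(Rational(1, 3), Add(Add(-5348, -6433), Mul(Rational(1, 2), Pow(3, -1)))) = Mul(Rational(1, 3), Add(-11781, Mul(Rational(1, 2), Rational(1, 3)))) = Mul(Rational(1, 3), Add(-11781, Rational(1, 6))) = Mul(Rational(1, 3), Rational(-70685, 6)) = Rational(-70685, 18) ≈ -3926.9)
Add(-19587, Mul(-1, Mul(Add(G, Function('v')(-75, -157)), Pow(Add(9275, Add(-9164, -1939)), -1)))) = Add(-19587, Mul(-1, Mul(Add(Rational(-70685, 18), Add(Mul(-2, -157), Mul(-2, -75))), Pow(Add(9275, Add(-9164, -1939)), -1)))) = Add(-19587, Mul(-1, Mul(Add(Rational(-70685, 18), Add(314, 150)), Pow(Add(9275, -11103), -1)))) = Add(-19587, Mul(-1, Mul(Add(Rational(-70685, 18), 464), Pow(-1828, -1)))) = Add(-19587, Mul(-1, Mul(Rational(-62333, 18), Rational(-1, 1828)))) = Add(-19587, Mul(-1, Rational(62333, 32904))) = Add(-19587, Rational(-62333, 32904)) = Rational(-644552981, 32904)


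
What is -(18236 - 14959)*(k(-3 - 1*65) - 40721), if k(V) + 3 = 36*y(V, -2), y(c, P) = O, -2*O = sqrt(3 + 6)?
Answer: 133629506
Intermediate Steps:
O = -3/2 (O = -sqrt(3 + 6)/2 = -sqrt(9)/2 = -1/2*3 = -3/2 ≈ -1.5000)
y(c, P) = -3/2
k(V) = -57 (k(V) = -3 + 36*(-3/2) = -3 - 54 = -57)
-(18236 - 14959)*(k(-3 - 1*65) - 40721) = -(18236 - 14959)*(-57 - 40721) = -3277*(-40778) = -1*(-133629506) = 133629506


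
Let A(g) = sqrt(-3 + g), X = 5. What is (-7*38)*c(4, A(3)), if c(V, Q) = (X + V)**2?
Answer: -21546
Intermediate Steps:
c(V, Q) = (5 + V)**2
(-7*38)*c(4, A(3)) = (-7*38)*(5 + 4)**2 = -266*9**2 = -266*81 = -21546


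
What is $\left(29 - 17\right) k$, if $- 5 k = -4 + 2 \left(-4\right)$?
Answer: $\frac{144}{5} \approx 28.8$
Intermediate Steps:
$k = \frac{12}{5}$ ($k = - \frac{-4 + 2 \left(-4\right)}{5} = - \frac{-4 - 8}{5} = \left(- \frac{1}{5}\right) \left(-12\right) = \frac{12}{5} \approx 2.4$)
$\left(29 - 17\right) k = \left(29 - 17\right) \frac{12}{5} = 12 \cdot \frac{12}{5} = \frac{144}{5}$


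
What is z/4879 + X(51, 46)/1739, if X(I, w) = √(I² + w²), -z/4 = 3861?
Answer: -15444/4879 + √4717/1739 ≈ -3.1259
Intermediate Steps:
z = -15444 (z = -4*3861 = -15444)
z/4879 + X(51, 46)/1739 = -15444/4879 + √(51² + 46²)/1739 = -15444*1/4879 + √(2601 + 2116)*(1/1739) = -15444/4879 + √4717*(1/1739) = -15444/4879 + √4717/1739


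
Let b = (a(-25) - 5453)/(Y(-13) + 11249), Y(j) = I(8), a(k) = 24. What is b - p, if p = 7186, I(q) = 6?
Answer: -80883859/11255 ≈ -7186.5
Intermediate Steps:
Y(j) = 6
b = -5429/11255 (b = (24 - 5453)/(6 + 11249) = -5429/11255 ≈ -0.48236)
b - p = -5429/11255 - 1*7186 = -5429/11255 - 7186 = -80883859/11255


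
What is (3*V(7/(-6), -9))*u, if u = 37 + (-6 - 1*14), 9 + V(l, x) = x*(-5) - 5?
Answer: 1581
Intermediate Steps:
V(l, x) = -14 - 5*x (V(l, x) = -9 + (x*(-5) - 5) = -9 + (-5*x - 5) = -9 + (-5 - 5*x) = -14 - 5*x)
u = 17 (u = 37 + (-6 - 14) = 37 - 20 = 17)
(3*V(7/(-6), -9))*u = (3*(-14 - 5*(-9)))*17 = (3*(-14 + 45))*17 = (3*31)*17 = 93*17 = 1581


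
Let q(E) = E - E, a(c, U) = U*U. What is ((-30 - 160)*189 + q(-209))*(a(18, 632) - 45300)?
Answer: -12716592840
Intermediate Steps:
a(c, U) = U**2
q(E) = 0
((-30 - 160)*189 + q(-209))*(a(18, 632) - 45300) = ((-30 - 160)*189 + 0)*(632**2 - 45300) = (-190*189 + 0)*(399424 - 45300) = (-35910 + 0)*354124 = -35910*354124 = -12716592840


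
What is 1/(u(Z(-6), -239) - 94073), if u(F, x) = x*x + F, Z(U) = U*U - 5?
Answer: -1/36921 ≈ -2.7085e-5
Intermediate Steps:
Z(U) = -5 + U**2 (Z(U) = U**2 - 5 = -5 + U**2)
u(F, x) = F + x**2 (u(F, x) = x**2 + F = F + x**2)
1/(u(Z(-6), -239) - 94073) = 1/(((-5 + (-6)**2) + (-239)**2) - 94073) = 1/(((-5 + 36) + 57121) - 94073) = 1/((31 + 57121) - 94073) = 1/(57152 - 94073) = 1/(-36921) = -1/36921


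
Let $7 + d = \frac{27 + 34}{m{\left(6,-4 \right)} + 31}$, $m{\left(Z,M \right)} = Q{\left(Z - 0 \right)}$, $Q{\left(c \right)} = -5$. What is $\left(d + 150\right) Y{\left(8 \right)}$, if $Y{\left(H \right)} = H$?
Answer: $\frac{15116}{13} \approx 1162.8$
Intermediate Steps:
$m{\left(Z,M \right)} = -5$
$d = - \frac{121}{26}$ ($d = -7 + \frac{27 + 34}{-5 + 31} = -7 + \frac{61}{26} = - \frac{121}{26} \approx -4.6538$)
$\left(d + 150\right) Y{\left(8 \right)} = \left(- \frac{121}{26} + 150\right) 8 = \frac{3779}{26} \cdot 8 = \frac{15116}{13}$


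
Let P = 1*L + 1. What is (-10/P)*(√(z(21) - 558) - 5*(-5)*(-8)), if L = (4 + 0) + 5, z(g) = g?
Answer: 200 - I*√537 ≈ 200.0 - 23.173*I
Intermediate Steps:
L = 9 (L = 4 + 5 = 9)
P = 10 (P = 1*9 + 1 = 9 + 1 = 10)
(-10/P)*(√(z(21) - 558) - 5*(-5)*(-8)) = (-10/10)*(√(21 - 558) - 5*(-5)*(-8)) = (-10*⅒)*(√(-537) + 25*(-8)) = -(I*√537 - 200) = -(-200 + I*√537) = 200 - I*√537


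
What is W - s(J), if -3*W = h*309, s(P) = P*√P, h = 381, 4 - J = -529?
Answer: -39243 - 533*√533 ≈ -51548.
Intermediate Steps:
J = 533 (J = 4 - 1*(-529) = 4 + 529 = 533)
s(P) = P^(3/2)
W = -39243 (W = -127*309 = -⅓*117729 = -39243)
W - s(J) = -39243 - 533^(3/2) = -39243 - 533*√533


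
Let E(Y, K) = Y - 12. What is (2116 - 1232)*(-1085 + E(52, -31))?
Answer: -923780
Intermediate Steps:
E(Y, K) = -12 + Y
(2116 - 1232)*(-1085 + E(52, -31)) = (2116 - 1232)*(-1085 + (-12 + 52)) = 884*(-1085 + 40) = 884*(-1045) = -923780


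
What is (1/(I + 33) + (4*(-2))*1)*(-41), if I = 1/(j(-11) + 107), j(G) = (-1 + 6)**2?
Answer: 1423684/4357 ≈ 326.76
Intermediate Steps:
j(G) = 25 (j(G) = 5**2 = 25)
I = 1/132 (I = 1/(25 + 107) = 1/132 ≈ 0.0075758)
(1/(I + 33) + (4*(-2))*1)*(-41) = (1/(1/132 + 33) + (4*(-2))*1)*(-41) = (1/(4357/132) - 8*1)*(-41) = (132/4357 - 8)*(-41) = -34724/4357*(-41) = 1423684/4357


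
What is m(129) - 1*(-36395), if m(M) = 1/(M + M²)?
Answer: 610344151/16770 ≈ 36395.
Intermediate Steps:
m(129) - 1*(-36395) = 1/(129*(1 + 129)) - 1*(-36395) = (1/129)/130 + 36395 = (1/129)*(1/130) + 36395 = 1/16770 + 36395 = 610344151/16770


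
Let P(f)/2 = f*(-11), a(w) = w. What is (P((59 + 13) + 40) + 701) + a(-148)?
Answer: -1911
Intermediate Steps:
P(f) = -22*f (P(f) = 2*(f*(-11)) = 2*(-11*f) = -22*f)
(P((59 + 13) + 40) + 701) + a(-148) = (-22*((59 + 13) + 40) + 701) - 148 = (-22*(72 + 40) + 701) - 148 = (-22*112 + 701) - 148 = (-2464 + 701) - 148 = -1763 - 148 = -1911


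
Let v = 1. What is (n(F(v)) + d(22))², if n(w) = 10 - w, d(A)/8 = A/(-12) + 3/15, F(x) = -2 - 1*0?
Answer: 256/225 ≈ 1.1378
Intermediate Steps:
F(x) = -2 (F(x) = -2 + 0 = -2)
d(A) = 8/5 - 2*A/3 (d(A) = 8*(A/(-12) + 3/15) = 8*(A*(-1/12) + 3*(1/15)) = 8*(-A/12 + ⅕) = 8*(⅕ - A/12) = 8/5 - 2*A/3)
(n(F(v)) + d(22))² = ((10 - 1*(-2)) + (8/5 - ⅔*22))² = ((10 + 2) + (8/5 - 44/3))² = (12 - 196/15)² = (-16/15)² = 256/225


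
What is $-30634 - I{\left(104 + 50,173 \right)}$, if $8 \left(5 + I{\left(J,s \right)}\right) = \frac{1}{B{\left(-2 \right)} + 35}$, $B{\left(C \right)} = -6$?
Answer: $- \frac{7105929}{232} \approx -30629.0$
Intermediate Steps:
$I{\left(J,s \right)} = - \frac{1159}{232}$ ($I{\left(J,s \right)} = -5 + \frac{1}{8 \left(-6 + 35\right)} = -5 + \frac{1}{8 \cdot 29} = -5 + \frac{1}{8} \cdot \frac{1}{29} = -5 + \frac{1}{232} = - \frac{1159}{232}$)
$-30634 - I{\left(104 + 50,173 \right)} = -30634 - - \frac{1159}{232} = -30634 + \frac{1159}{232} = - \frac{7105929}{232}$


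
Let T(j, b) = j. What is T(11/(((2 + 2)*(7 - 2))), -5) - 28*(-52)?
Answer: 29131/20 ≈ 1456.6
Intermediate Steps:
T(11/(((2 + 2)*(7 - 2))), -5) - 28*(-52) = 11/(((2 + 2)*(7 - 2))) - 28*(-52) = 11/((4*5)) + 1456 = 11/20 + 1456 = 29131/20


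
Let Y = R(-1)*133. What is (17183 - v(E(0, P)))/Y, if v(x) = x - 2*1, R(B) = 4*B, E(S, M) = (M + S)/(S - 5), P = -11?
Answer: -42957/1330 ≈ -32.298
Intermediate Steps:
E(S, M) = (M + S)/(-5 + S)
v(x) = -2 + x (v(x) = x - 2 = -2 + x)
Y = -532 (Y = (4*(-1))*133 = -4*133 = -532)
(17183 - v(E(0, P)))/Y = (17183 - (-2 + (-11 + 0)/(-5 + 0)))/(-532) = (17183 - (-2 - 11/(-5)))*(-1/532) = (17183 - (-2 - ⅕*(-11)))*(-1/532) = (17183 - (-2 + 11/5))*(-1/532) = (17183 - 1*⅕)*(-1/532) = (17183 - ⅕)*(-1/532) = (85914/5)*(-1/532) = -42957/1330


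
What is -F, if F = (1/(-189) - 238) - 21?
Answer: 48952/189 ≈ 259.01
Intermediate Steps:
F = -48952/189 (F = (-1/189 - 238) - 21 = -44983/189 - 21 = -48952/189 ≈ -259.01)
-F = -1*(-48952/189) = 48952/189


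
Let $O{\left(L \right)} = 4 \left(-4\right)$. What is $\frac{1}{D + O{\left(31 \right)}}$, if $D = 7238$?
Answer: $\frac{1}{7222} \approx 0.00013847$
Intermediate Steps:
$O{\left(L \right)} = -16$
$\frac{1}{D + O{\left(31 \right)}} = \frac{1}{7238 - 16} = \frac{1}{7222}$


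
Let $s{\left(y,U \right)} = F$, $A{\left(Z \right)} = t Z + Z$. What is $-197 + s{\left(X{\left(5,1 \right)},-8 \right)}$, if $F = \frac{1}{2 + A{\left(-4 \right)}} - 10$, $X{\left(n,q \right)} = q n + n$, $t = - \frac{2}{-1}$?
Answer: $- \frac{2071}{10} \approx -207.1$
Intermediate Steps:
$t = 2$ ($t = \left(-2\right) \left(-1\right) = 2$)
$X{\left(n,q \right)} = n + n q$ ($X{\left(n,q \right)} = n q + n = n + n q$)
$A{\left(Z \right)} = 3 Z$ ($A{\left(Z \right)} = 2 Z + Z = 3 Z$)
$F = - \frac{101}{10}$ ($F = \frac{1}{2 + 3 \left(-4\right)} - 10 = \frac{1}{2 - 12} - 10 = \frac{1}{-10} - 10 = - \frac{1}{10} - 10 = - \frac{101}{10} \approx -10.1$)
$s{\left(y,U \right)} = - \frac{101}{10}$
$-197 + s{\left(X{\left(5,1 \right)},-8 \right)} = -197 - \frac{101}{10} = - \frac{2071}{10}$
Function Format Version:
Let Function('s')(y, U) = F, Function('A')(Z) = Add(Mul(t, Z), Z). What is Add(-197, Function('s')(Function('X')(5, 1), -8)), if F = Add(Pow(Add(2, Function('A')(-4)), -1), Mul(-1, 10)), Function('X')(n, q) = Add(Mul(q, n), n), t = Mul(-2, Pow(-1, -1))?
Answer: Rational(-2071, 10) ≈ -207.10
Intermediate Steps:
t = 2 (t = Mul(-2, -1) = 2)
Function('X')(n, q) = Add(n, Mul(n, q)) (Function('X')(n, q) = Add(Mul(n, q), n) = Add(n, Mul(n, q)))
Function('A')(Z) = Mul(3, Z) (Function('A')(Z) = Add(Mul(2, Z), Z) = Mul(3, Z))
F = Rational(-101, 10) (F = Add(Pow(Add(2, Mul(3, -4)), -1), Mul(-1, 10)) = Add(Pow(Add(2, -12), -1), -10) = Add(Pow(-10, -1), -10) = Add(Rational(-1, 10), -10) = Rational(-101, 10) ≈ -10.100)
Function('s')(y, U) = Rational(-101, 10)
Add(-197, Function('s')(Function('X')(5, 1), -8)) = Add(-197, Rational(-101, 10)) = Rational(-2071, 10)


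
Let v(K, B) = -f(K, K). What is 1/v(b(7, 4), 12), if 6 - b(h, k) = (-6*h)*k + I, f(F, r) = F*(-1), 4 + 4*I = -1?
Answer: 4/701 ≈ 0.0057061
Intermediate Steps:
I = -5/4 (I = -1 + (¼)*(-1) = -1 - ¼ = -5/4 ≈ -1.2500)
f(F, r) = -F
b(h, k) = 29/4 + 6*h*k (b(h, k) = 6 - ((-6*h)*k - 5/4) = 6 - (-6*h*k - 5/4) = 6 - (-5/4 - 6*h*k) = 6 + (5/4 + 6*h*k) = 29/4 + 6*h*k)
v(K, B) = K (v(K, B) = -(-1)*K = K)
1/v(b(7, 4), 12) = 1/(29/4 + 6*7*4) = 1/(29/4 + 168) = 1/(701/4) = 4/701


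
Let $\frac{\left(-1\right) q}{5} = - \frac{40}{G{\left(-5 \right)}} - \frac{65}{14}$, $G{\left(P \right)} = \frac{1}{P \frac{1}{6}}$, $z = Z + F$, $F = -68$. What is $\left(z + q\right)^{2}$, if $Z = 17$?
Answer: $\frac{66699889}{1764} \approx 37812.0$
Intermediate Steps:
$z = -51$ ($z = 17 - 68 = -51$)
$G{\left(P \right)} = \frac{6}{P}$ ($G{\left(P \right)} = \frac{1}{P \frac{1}{6}} = \frac{1}{\frac{1}{6} P} = \frac{6}{P}$)
$q = - \frac{6025}{42}$ ($q = - 5 \left(- \frac{40}{6 \frac{1}{-5}} - \frac{65}{14}\right) = - 5 \left(- \frac{40}{6 \left(- \frac{1}{5}\right)} - \frac{65}{14}\right) = - 5 \left(- \frac{40}{- \frac{6}{5}} - \frac{65}{14}\right) = - 5 \left(\left(-40\right) \left(- \frac{5}{6}\right) - \frac{65}{14}\right) = - 5 \left(\frac{100}{3} - \frac{65}{14}\right) = \left(-5\right) \frac{1205}{42} = - \frac{6025}{42} \approx -143.45$)
$\left(z + q\right)^{2} = \left(-51 - \frac{6025}{42}\right)^{2} = \left(- \frac{8167}{42}\right)^{2} = \frac{66699889}{1764}$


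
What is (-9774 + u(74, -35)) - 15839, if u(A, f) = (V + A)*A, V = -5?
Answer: -20507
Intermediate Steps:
u(A, f) = A*(-5 + A) (u(A, f) = (-5 + A)*A = A*(-5 + A))
(-9774 + u(74, -35)) - 15839 = (-9774 + 74*(-5 + 74)) - 15839 = (-9774 + 74*69) - 15839 = (-9774 + 5106) - 15839 = -4668 - 15839 = -20507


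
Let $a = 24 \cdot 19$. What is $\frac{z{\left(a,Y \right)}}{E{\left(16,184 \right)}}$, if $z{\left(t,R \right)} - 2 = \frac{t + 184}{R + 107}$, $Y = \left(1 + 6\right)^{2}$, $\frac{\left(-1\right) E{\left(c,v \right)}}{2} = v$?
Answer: $- \frac{119}{7176} \approx -0.016583$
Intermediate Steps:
$E{\left(c,v \right)} = - 2 v$
$a = 456$
$Y = 49$ ($Y = 7^{2} = 49$)
$z{\left(t,R \right)} = 2 + \frac{184 + t}{107 + R}$ ($z{\left(t,R \right)} = 2 + \frac{t + 184}{R + 107} = 2 + \frac{184 + t}{107 + R}$)
$\frac{z{\left(a,Y \right)}}{E{\left(16,184 \right)}} = \frac{\frac{1}{107 + 49} \left(398 + 456 + 2 \cdot 49\right)}{\left(-2\right) 184} = \frac{\frac{1}{156} \left(398 + 456 + 98\right)}{-368} = \frac{1}{156} \cdot 952 \left(- \frac{1}{368}\right) = \frac{238}{39} \left(- \frac{1}{368}\right) = - \frac{119}{7176}$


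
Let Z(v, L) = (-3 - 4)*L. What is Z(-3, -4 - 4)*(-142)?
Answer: -7952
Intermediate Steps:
Z(v, L) = -7*L
Z(-3, -4 - 4)*(-142) = -7*(-4 - 4)*(-142) = -7*(-8)*(-142) = 56*(-142) = -7952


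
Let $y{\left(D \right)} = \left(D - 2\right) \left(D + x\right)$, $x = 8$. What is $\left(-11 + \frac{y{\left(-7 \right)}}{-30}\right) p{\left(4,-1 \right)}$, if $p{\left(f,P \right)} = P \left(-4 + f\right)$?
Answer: $0$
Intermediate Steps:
$y{\left(D \right)} = \left(-2 + D\right) \left(8 + D\right)$ ($y{\left(D \right)} = \left(D - 2\right) \left(D + 8\right) = \left(-2 + D\right) \left(8 + D\right)$)
$\left(-11 + \frac{y{\left(-7 \right)}}{-30}\right) p{\left(4,-1 \right)} = \left(-11 + \frac{-16 + \left(-7\right)^{2} + 6 \left(-7\right)}{-30}\right) \left(- (-4 + 4)\right) = \left(-11 + \left(-16 + 49 - 42\right) \left(- \frac{1}{30}\right)\right) \left(\left(-1\right) 0\right) = \left(-11 - - \frac{3}{10}\right) 0 = \left(-11 + \frac{3}{10}\right) 0 = \left(- \frac{107}{10}\right) 0 = 0$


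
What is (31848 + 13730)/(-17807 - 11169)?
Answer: -22789/14488 ≈ -1.5730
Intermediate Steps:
(31848 + 13730)/(-17807 - 11169) = 45578/(-28976) = 45578*(-1/28976) = -22789/14488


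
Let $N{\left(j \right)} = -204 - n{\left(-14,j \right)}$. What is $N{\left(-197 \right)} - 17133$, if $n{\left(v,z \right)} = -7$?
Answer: $-17330$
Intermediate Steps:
$N{\left(j \right)} = -197$ ($N{\left(j \right)} = -204 - -7 = -204 + 7 = -197$)
$N{\left(-197 \right)} - 17133 = -197 - 17133 = -17330$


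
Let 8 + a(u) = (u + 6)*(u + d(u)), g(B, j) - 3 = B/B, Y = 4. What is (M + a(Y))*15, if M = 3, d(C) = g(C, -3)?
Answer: 1125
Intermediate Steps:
g(B, j) = 4 (g(B, j) = 3 + B/B = 3 + 1 = 4)
d(C) = 4
a(u) = -8 + (4 + u)*(6 + u) (a(u) = -8 + (u + 6)*(u + 4) = -8 + (6 + u)*(4 + u) = -8 + (4 + u)*(6 + u))
(M + a(Y))*15 = (3 + (16 + 4² + 10*4))*15 = (3 + (16 + 16 + 40))*15 = (3 + 72)*15 = 75*15 = 1125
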